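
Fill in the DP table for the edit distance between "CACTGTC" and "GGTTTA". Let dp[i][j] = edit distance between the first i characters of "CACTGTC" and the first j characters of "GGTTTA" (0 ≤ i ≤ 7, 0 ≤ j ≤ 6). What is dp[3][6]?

6

   ''  G  G  T  T  T  A
''  0  1  2  3  4  5  6
 C  1  1  2  3  4  5  6
 A  2  2  2  3  4  5  5
 C  3  3  3  3  4  5  6
 T  4  4  4  3  3  4  5
 G  5  4  4  4  4  4  5
 T  6  5  5  4  4  4  5
 C  7  6  6  5  5  5  5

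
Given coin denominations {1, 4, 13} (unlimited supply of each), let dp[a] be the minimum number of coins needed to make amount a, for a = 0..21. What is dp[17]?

2

 a  0  1  2  3  4  5  6  7  8  9 10 11 12 13 14 15 16 17 18 19 20 21
dp  0  1  2  3  1  2  3  4  2  3  4  5  3  1  2  3  4  2  3  4  5  3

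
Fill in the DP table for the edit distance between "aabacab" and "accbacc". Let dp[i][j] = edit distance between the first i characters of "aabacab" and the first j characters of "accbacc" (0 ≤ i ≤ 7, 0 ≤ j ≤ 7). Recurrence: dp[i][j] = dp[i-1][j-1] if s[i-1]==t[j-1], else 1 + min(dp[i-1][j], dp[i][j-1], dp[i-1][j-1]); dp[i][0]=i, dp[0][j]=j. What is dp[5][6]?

   ''  a  c  c  b  a  c  c
''  0  1  2  3  4  5  6  7
 a  1  0  1  2  3  4  5  6
 a  2  1  1  2  3  3  4  5
 b  3  2  2  2  2  3  4  5
 a  4  3  3  3  3  2  3  4
 c  5  4  3  3  4  3  2  3
 a  6  5  4  4  4  4  3  3
 b  7  6  5  5  4  5  4  4

2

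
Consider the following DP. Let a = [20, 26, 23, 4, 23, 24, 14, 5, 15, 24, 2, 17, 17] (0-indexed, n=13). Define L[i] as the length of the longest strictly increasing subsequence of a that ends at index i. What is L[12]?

   i    0    1    2    3    4    5    6    7    8    9   10   11   12
a[i]   20   26   23    4   23   24   14    5   15   24    2   17   17
L[i]    1    2    2    1    2    3    2    2    3    4    1    4    4

4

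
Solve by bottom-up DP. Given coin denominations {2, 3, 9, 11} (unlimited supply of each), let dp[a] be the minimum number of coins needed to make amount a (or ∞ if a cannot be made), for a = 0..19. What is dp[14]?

2

 a  0  1  2  3  4  5  6  7  8  9 10 11 12 13 14 15 16 17 18 19
dp  0  -  1  1  2  2  2  3  3  1  4  1  2  2  2  3  3  3  2  4
(- denotes ∞ / unreachable)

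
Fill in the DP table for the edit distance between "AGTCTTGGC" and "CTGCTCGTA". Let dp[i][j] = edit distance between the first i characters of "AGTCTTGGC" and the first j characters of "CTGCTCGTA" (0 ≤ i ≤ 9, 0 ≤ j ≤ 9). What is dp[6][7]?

   ''  C  T  G  C  T  C  G  T  A
''  0  1  2  3  4  5  6  7  8  9
 A  1  1  2  3  4  5  6  7  8  8
 G  2  2  2  2  3  4  5  6  7  8
 T  3  3  2  3  3  3  4  5  6  7
 C  4  3  3  3  3  4  3  4  5  6
 T  5  4  3  4  4  3  4  4  4  5
 T  6  5  4  4  5  4  4  5  4  5
 G  7  6  5  4  5  5  5  4  5  5
 G  8  7  6  5  5  6  6  5  5  6
 C  9  8  7  6  5  6  6  6  6  6

5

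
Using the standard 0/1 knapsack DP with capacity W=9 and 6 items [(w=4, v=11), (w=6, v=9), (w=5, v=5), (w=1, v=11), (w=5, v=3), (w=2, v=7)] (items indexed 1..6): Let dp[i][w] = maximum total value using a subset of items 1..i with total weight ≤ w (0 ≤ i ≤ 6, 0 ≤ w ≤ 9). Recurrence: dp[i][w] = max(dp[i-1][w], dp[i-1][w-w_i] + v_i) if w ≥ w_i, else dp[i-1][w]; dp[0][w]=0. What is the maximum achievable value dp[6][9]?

29

i\w   0   1   2   3   4   5   6   7   8   9
  0   0   0   0   0   0   0   0   0   0   0
  1   0   0   0   0  11  11  11  11  11  11
  2   0   0   0   0  11  11  11  11  11  11
  3   0   0   0   0  11  11  11  11  11  16
  4   0  11  11  11  11  22  22  22  22  22
  5   0  11  11  11  11  22  22  22  22  22
  6   0  11  11  18  18  22  22  29  29  29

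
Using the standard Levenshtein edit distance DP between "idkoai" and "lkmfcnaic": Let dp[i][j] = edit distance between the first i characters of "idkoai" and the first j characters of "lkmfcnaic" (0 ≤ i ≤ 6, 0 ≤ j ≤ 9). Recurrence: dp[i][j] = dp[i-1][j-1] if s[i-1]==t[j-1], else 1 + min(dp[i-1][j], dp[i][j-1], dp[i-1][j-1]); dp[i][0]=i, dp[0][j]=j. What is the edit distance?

   ''  l  k  m  f  c  n  a  i  c
''  0  1  2  3  4  5  6  7  8  9
 i  1  1  2  3  4  5  6  7  7  8
 d  2  2  2  3  4  5  6  7  8  8
 k  3  3  2  3  4  5  6  7  8  9
 o  4  4  3  3  4  5  6  7  8  9
 a  5  5  4  4  4  5  6  6  7  8
 i  6  6  5  5  5  5  6  7  6  7

7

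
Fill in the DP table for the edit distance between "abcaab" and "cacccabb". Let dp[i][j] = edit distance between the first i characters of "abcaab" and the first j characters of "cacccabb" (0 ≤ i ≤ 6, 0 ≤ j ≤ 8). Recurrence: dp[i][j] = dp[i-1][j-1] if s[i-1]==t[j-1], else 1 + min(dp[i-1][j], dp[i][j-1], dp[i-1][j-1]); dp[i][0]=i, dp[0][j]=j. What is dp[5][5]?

4

   ''  c  a  c  c  c  a  b  b
''  0  1  2  3  4  5  6  7  8
 a  1  1  1  2  3  4  5  6  7
 b  2  2  2  2  3  4  5  5  6
 c  3  2  3  2  2  3  4  5  6
 a  4  3  2  3  3  3  3  4  5
 a  5  4  3  3  4  4  3  4  5
 b  6  5  4  4  4  5  4  3  4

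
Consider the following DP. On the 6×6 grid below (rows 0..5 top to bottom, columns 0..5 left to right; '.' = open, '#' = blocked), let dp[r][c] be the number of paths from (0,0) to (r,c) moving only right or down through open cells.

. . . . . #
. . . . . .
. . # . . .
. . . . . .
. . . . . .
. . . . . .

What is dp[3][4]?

r\c   0   1   2   3   4   5
  0   1   1   1   1   1   0
  1   1   2   3   4   5   5
  2   1   3   0   4   9  14
  3   1   4   4   8  17  31
  4   1   5   9  17  34  65
  5   1   6  15  32  66 131

17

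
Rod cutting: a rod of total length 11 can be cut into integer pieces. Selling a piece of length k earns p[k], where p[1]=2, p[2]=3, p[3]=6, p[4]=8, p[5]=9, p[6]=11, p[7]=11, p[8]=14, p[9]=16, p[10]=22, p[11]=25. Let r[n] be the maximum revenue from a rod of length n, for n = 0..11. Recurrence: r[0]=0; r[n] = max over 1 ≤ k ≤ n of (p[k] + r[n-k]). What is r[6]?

12

   n    0    1    2    3    4    5    6    7    8    9   10   11
r[n]    0    2    4    6    8   10   12   14   16   18   22   25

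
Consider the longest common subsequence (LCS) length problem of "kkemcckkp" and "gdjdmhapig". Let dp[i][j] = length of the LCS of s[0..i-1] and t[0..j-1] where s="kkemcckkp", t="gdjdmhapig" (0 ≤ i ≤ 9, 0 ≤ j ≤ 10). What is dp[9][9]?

2

   ''  g  d  j  d  m  h  a  p  i  g
''  0  0  0  0  0  0  0  0  0  0  0
 k  0  0  0  0  0  0  0  0  0  0  0
 k  0  0  0  0  0  0  0  0  0  0  0
 e  0  0  0  0  0  0  0  0  0  0  0
 m  0  0  0  0  0  1  1  1  1  1  1
 c  0  0  0  0  0  1  1  1  1  1  1
 c  0  0  0  0  0  1  1  1  1  1  1
 k  0  0  0  0  0  1  1  1  1  1  1
 k  0  0  0  0  0  1  1  1  1  1  1
 p  0  0  0  0  0  1  1  1  2  2  2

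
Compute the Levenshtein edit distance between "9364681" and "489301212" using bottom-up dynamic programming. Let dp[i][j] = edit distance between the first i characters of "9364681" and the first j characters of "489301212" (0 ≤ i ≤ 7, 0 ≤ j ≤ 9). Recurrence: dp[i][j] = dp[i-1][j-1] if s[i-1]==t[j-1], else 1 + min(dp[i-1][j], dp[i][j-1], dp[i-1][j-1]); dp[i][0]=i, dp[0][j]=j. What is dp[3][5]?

3

   ''  4  8  9  3  0  1  2  1  2
''  0  1  2  3  4  5  6  7  8  9
 9  1  1  2  2  3  4  5  6  7  8
 3  2  2  2  3  2  3  4  5  6  7
 6  3  3  3  3  3  3  4  5  6  7
 4  4  3  4  4  4  4  4  5  6  7
 6  5  4  4  5  5  5  5  5  6  7
 8  6  5  4  5  6  6  6  6  6  7
 1  7  6  5  5  6  7  6  7  6  7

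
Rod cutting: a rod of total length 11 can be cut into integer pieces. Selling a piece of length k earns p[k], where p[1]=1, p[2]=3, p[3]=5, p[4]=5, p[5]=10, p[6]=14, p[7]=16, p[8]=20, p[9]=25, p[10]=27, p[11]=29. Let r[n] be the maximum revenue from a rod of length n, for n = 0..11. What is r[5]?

   n    0    1    2    3    4    5    6    7    8    9   10   11
r[n]    0    1    3    5    6   10   14   16   20   25   27   29

10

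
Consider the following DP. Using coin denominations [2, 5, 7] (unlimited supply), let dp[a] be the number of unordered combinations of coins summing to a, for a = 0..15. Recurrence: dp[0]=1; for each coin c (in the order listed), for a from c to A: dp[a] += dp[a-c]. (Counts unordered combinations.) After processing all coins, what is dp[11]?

2

after  coin     0     1     2     3     4     5     6     7     8     9    10    11    12    13    14    15
          2     1     0     1     0     1     0     1     0     1     0     1     0     1     0     1     0
          5     1     0     1     0     1     1     1     1     1     1     2     1     2     1     2     2
          7     1     0     1     0     1     1     1     2     1     2     2     2     3     2     4     3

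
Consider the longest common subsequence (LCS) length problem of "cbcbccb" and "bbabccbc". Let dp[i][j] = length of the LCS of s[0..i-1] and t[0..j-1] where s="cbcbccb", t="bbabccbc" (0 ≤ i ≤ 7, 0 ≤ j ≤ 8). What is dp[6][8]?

   ''  b  b  a  b  c  c  b  c
''  0  0  0  0  0  0  0  0  0
 c  0  0  0  0  0  1  1  1  1
 b  0  1  1  1  1  1  1  2  2
 c  0  1  1  1  1  2  2  2  3
 b  0  1  2  2  2  2  2  3  3
 c  0  1  2  2  2  3  3  3  4
 c  0  1  2  2  2  3  4  4  4
 b  0  1  2  2  3  3  4  5  5

4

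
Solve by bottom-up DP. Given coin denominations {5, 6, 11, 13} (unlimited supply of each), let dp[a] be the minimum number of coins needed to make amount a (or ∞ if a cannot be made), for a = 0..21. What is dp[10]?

 a  0  1  2  3  4  5  6  7  8  9 10 11 12 13 14 15 16 17 18 19 20 21
dp  0  -  -  -  -  1  1  -  -  -  2  1  2  1  -  3  2  2  2  2  4  3
(- denotes ∞ / unreachable)

2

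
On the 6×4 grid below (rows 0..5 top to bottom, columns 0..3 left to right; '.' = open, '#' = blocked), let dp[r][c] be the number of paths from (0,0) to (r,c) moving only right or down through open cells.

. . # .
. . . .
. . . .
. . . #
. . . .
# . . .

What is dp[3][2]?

r\c   0   1   2   3
  0   1   1   0   0
  1   1   2   2   2
  2   1   3   5   7
  3   1   4   9   0
  4   1   5  14  14
  5   0   5  19  33

9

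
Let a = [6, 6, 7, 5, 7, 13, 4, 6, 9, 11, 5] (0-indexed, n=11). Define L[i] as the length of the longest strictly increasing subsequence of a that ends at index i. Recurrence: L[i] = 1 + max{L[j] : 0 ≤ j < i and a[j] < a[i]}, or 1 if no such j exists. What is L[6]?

   i    0    1    2    3    4    5    6    7    8    9   10
a[i]    6    6    7    5    7   13    4    6    9   11    5
L[i]    1    1    2    1    2    3    1    2    3    4    2

1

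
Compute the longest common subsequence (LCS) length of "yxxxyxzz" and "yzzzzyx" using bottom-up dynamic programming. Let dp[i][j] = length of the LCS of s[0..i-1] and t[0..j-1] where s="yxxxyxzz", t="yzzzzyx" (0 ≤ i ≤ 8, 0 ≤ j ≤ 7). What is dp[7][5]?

   ''  y  z  z  z  z  y  x
''  0  0  0  0  0  0  0  0
 y  0  1  1  1  1  1  1  1
 x  0  1  1  1  1  1  1  2
 x  0  1  1  1  1  1  1  2
 x  0  1  1  1  1  1  1  2
 y  0  1  1  1  1  1  2  2
 x  0  1  1  1  1  1  2  3
 z  0  1  2  2  2  2  2  3
 z  0  1  2  3  3  3  3  3

2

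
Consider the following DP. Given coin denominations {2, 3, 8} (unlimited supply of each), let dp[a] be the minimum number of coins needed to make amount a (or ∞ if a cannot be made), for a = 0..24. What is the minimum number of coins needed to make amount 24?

3

 a  0  1  2  3  4  5  6  7  8  9 10 11 12 13 14 15 16 17 18 19 20 21 22 23 24
dp  0  -  1  1  2  2  2  3  1  3  2  2  3  3  3  4  2  4  3  3  4  4  4  5  3
(- denotes ∞ / unreachable)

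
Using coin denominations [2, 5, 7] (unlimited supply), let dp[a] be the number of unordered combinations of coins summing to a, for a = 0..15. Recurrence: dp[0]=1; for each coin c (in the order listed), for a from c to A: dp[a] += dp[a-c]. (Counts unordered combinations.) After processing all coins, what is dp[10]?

2

after  coin     0     1     2     3     4     5     6     7     8     9    10    11    12    13    14    15
          2     1     0     1     0     1     0     1     0     1     0     1     0     1     0     1     0
          5     1     0     1     0     1     1     1     1     1     1     2     1     2     1     2     2
          7     1     0     1     0     1     1     1     2     1     2     2     2     3     2     4     3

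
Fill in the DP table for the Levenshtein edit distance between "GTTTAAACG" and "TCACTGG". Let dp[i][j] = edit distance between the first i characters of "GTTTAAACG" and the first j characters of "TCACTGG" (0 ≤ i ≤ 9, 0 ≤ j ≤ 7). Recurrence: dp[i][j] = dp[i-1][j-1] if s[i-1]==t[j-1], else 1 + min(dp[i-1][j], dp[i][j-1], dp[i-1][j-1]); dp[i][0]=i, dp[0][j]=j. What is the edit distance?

   ''  T  C  A  C  T  G  G
''  0  1  2  3  4  5  6  7
 G  1  1  2  3  4  5  5  6
 T  2  1  2  3  4  4  5  6
 T  3  2  2  3  4  4  5  6
 T  4  3  3  3  4  4  5  6
 A  5  4  4  3  4  5  5  6
 A  6  5  5  4  4  5  6  6
 A  7  6  6  5  5  5  6  7
 C  8  7  6  6  5  6  6  7
 G  9  8  7  7  6  6  6  6

6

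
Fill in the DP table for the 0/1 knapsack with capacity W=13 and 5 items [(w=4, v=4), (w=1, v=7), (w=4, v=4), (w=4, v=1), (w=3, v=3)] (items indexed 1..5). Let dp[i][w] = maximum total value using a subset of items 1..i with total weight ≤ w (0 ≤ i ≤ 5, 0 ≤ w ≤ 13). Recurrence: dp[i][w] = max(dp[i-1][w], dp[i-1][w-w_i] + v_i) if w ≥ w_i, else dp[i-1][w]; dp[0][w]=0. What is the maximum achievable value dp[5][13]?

i\w   0   1   2   3   4   5   6   7   8   9  10  11  12  13
  0   0   0   0   0   0   0   0   0   0   0   0   0   0   0
  1   0   0   0   0   4   4   4   4   4   4   4   4   4   4
  2   0   7   7   7   7  11  11  11  11  11  11  11  11  11
  3   0   7   7   7   7  11  11  11  11  15  15  15  15  15
  4   0   7   7   7   7  11  11  11  11  15  15  15  15  16
  5   0   7   7   7  10  11  11  11  14  15  15  15  18  18

18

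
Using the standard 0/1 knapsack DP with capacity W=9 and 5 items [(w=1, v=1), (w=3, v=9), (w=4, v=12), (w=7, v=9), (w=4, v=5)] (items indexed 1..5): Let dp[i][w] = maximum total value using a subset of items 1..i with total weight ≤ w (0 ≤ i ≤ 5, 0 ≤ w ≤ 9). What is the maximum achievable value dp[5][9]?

i\w   0   1   2   3   4   5   6   7   8   9
  0   0   0   0   0   0   0   0   0   0   0
  1   0   1   1   1   1   1   1   1   1   1
  2   0   1   1   9  10  10  10  10  10  10
  3   0   1   1   9  12  13  13  21  22  22
  4   0   1   1   9  12  13  13  21  22  22
  5   0   1   1   9  12  13  13  21  22  22

22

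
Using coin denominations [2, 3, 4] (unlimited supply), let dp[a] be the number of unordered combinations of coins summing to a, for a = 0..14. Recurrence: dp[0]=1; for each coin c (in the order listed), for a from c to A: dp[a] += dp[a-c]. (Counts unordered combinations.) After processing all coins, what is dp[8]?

4

after  coin     0     1     2     3     4     5     6     7     8     9    10    11    12    13    14
          2     1     0     1     0     1     0     1     0     1     0     1     0     1     0     1
          3     1     0     1     1     1     1     2     1     2     2     2     2     3     2     3
          4     1     0     1     1     2     1     3     2     4     3     5     4     7     5     8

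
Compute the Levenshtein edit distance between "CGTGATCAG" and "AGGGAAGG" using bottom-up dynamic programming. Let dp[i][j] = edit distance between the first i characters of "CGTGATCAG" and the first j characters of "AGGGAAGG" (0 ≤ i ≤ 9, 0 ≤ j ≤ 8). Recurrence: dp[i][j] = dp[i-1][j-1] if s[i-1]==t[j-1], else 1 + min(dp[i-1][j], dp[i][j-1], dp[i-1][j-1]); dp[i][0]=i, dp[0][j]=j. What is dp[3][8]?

   ''  A  G  G  G  A  A  G  G
''  0  1  2  3  4  5  6  7  8
 C  1  1  2  3  4  5  6  7  8
 G  2  2  1  2  3  4  5  6  7
 T  3  3  2  2  3  4  5  6  7
 G  4  4  3  2  2  3  4  5  6
 A  5  4  4  3  3  2  3  4  5
 T  6  5  5  4  4  3  3  4  5
 C  7  6  6  5  5  4  4  4  5
 A  8  7  7  6  6  5  4  5  5
 G  9  8  7  7  6  6  5  4  5

7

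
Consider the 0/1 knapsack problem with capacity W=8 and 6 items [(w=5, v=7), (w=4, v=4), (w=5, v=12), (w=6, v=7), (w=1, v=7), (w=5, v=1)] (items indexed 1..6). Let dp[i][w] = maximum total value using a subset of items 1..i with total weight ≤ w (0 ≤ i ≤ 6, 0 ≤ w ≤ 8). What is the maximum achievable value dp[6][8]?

i\w   0   1   2   3   4   5   6   7   8
  0   0   0   0   0   0   0   0   0   0
  1   0   0   0   0   0   7   7   7   7
  2   0   0   0   0   4   7   7   7   7
  3   0   0   0   0   4  12  12  12  12
  4   0   0   0   0   4  12  12  12  12
  5   0   7   7   7   7  12  19  19  19
  6   0   7   7   7   7  12  19  19  19

19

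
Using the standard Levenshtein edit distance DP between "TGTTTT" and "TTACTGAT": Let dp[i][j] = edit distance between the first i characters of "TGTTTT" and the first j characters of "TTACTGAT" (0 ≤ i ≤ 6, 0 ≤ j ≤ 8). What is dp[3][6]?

4

   ''  T  T  A  C  T  G  A  T
''  0  1  2  3  4  5  6  7  8
 T  1  0  1  2  3  4  5  6  7
 G  2  1  1  2  3  4  4  5  6
 T  3  2  1  2  3  3  4  5  5
 T  4  3  2  2  3  3  4  5  5
 T  5  4  3  3  3  3  4  5  5
 T  6  5  4  4  4  3  4  5  5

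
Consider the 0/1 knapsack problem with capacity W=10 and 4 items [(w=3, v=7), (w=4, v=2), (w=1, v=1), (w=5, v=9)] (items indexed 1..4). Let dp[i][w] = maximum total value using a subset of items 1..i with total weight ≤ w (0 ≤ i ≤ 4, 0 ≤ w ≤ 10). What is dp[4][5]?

9

i\w   0   1   2   3   4   5   6   7   8   9  10
  0   0   0   0   0   0   0   0   0   0   0   0
  1   0   0   0   7   7   7   7   7   7   7   7
  2   0   0   0   7   7   7   7   9   9   9   9
  3   0   1   1   7   8   8   8   9  10  10  10
  4   0   1   1   7   8   9  10  10  16  17  17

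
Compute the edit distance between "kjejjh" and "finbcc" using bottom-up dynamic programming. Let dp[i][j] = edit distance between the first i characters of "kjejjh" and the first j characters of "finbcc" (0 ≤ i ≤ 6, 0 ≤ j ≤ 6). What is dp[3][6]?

6

   ''  f  i  n  b  c  c
''  0  1  2  3  4  5  6
 k  1  1  2  3  4  5  6
 j  2  2  2  3  4  5  6
 e  3  3  3  3  4  5  6
 j  4  4  4  4  4  5  6
 j  5  5  5  5  5  5  6
 h  6  6  6  6  6  6  6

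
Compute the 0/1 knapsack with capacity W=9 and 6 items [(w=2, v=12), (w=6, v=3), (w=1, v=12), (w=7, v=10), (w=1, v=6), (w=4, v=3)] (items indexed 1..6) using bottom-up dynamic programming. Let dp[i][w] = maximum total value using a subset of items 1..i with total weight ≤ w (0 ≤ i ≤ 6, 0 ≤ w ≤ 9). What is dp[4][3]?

24

i\w   0   1   2   3   4   5   6   7   8   9
  0   0   0   0   0   0   0   0   0   0   0
  1   0   0  12  12  12  12  12  12  12  12
  2   0   0  12  12  12  12  12  12  15  15
  3   0  12  12  24  24  24  24  24  24  27
  4   0  12  12  24  24  24  24  24  24  27
  5   0  12  18  24  30  30  30  30  30  30
  6   0  12  18  24  30  30  30  30  33  33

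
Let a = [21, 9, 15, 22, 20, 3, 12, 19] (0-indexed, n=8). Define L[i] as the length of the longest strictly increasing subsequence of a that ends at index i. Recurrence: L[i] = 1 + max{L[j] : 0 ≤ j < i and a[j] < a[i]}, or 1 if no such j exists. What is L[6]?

2

   i    0    1    2    3    4    5    6    7
a[i]   21    9   15   22   20    3   12   19
L[i]    1    1    2    3    3    1    2    3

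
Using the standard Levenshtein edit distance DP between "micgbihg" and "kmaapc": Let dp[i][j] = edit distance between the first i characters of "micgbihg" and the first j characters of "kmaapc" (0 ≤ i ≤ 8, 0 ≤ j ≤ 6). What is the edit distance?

   ''  k  m  a  a  p  c
''  0  1  2  3  4  5  6
 m  1  1  1  2  3  4  5
 i  2  2  2  2  3  4  5
 c  3  3  3  3  3  4  4
 g  4  4  4  4  4  4  5
 b  5  5  5  5  5  5  5
 i  6  6  6  6  6  6  6
 h  7  7  7  7  7  7  7
 g  8  8  8  8  8  8  8

8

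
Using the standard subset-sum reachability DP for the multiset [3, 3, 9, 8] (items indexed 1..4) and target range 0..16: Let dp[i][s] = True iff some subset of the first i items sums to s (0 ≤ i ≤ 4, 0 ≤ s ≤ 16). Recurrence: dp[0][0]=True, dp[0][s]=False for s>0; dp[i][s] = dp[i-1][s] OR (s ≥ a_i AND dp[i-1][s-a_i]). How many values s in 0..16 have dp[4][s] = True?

i\s   0   1   2   3   4   5   6   7   8   9  10  11  12  13  14  15  16
  0   T   F   F   F   F   F   F   F   F   F   F   F   F   F   F   F   F
  1   T   F   F   T   F   F   F   F   F   F   F   F   F   F   F   F   F
  2   T   F   F   T   F   F   T   F   F   F   F   F   F   F   F   F   F
  3   T   F   F   T   F   F   T   F   F   T   F   F   T   F   F   T   F
  4   T   F   F   T   F   F   T   F   T   T   F   T   T   F   T   T   F

9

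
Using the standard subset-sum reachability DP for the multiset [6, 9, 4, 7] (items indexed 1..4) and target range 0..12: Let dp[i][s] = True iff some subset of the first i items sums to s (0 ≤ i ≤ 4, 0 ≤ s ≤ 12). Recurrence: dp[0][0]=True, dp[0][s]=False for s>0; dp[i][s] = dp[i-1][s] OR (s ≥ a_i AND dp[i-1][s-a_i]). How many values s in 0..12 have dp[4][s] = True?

7

i\s   0   1   2   3   4   5   6   7   8   9  10  11  12
  0   T   F   F   F   F   F   F   F   F   F   F   F   F
  1   T   F   F   F   F   F   T   F   F   F   F   F   F
  2   T   F   F   F   F   F   T   F   F   T   F   F   F
  3   T   F   F   F   T   F   T   F   F   T   T   F   F
  4   T   F   F   F   T   F   T   T   F   T   T   T   F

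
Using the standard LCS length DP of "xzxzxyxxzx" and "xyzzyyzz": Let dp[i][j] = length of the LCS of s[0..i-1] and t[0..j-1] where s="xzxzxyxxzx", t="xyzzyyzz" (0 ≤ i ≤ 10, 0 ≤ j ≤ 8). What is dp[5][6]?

3

   ''  x  y  z  z  y  y  z  z
''  0  0  0  0  0  0  0  0  0
 x  0  1  1  1  1  1  1  1  1
 z  0  1  1  2  2  2  2  2  2
 x  0  1  1  2  2  2  2  2  2
 z  0  1  1  2  3  3  3  3  3
 x  0  1  1  2  3  3  3  3  3
 y  0  1  2  2  3  4  4  4  4
 x  0  1  2  2  3  4  4  4  4
 x  0  1  2  2  3  4  4  4  4
 z  0  1  2  3  3  4  4  5  5
 x  0  1  2  3  3  4  4  5  5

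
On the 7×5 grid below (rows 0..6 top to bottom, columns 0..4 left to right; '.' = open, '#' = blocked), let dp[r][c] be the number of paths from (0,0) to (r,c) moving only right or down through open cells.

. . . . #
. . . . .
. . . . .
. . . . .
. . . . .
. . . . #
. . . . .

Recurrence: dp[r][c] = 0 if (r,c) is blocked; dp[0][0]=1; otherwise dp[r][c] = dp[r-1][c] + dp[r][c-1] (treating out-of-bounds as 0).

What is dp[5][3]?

56

r\c   0   1   2   3   4
  0   1   1   1   1   0
  1   1   2   3   4   4
  2   1   3   6  10  14
  3   1   4  10  20  34
  4   1   5  15  35  69
  5   1   6  21  56   0
  6   1   7  28  84  84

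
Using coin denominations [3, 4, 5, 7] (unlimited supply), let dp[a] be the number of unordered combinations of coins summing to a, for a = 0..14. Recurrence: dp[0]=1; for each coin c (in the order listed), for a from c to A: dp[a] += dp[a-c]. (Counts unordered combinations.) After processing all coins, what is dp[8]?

2

after  coin     0     1     2     3     4     5     6     7     8     9    10    11    12    13    14
          3     1     0     0     1     0     0     1     0     0     1     0     0     1     0     0
          4     1     0     0     1     1     0     1     1     1     1     1     1     2     1     1
          5     1     0     0     1     1     1     1     1     2     2     2     2     3     3     3
          7     1     0     0     1     1     1     1     2     2     2     3     3     4     4     5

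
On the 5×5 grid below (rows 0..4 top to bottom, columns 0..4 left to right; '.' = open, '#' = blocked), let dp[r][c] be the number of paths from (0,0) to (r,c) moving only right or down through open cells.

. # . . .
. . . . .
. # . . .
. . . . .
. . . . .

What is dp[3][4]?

7

r\c   0   1   2   3   4
  0   1   0   0   0   0
  1   1   1   1   1   1
  2   1   0   1   2   3
  3   1   1   2   4   7
  4   1   2   4   8  15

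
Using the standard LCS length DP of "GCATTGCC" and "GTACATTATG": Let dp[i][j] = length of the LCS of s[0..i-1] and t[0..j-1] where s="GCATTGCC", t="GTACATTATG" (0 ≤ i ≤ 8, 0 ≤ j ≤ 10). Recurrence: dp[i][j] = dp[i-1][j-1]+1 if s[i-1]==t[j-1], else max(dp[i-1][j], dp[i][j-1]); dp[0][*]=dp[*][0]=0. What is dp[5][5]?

3

   ''  G  T  A  C  A  T  T  A  T  G
''  0  0  0  0  0  0  0  0  0  0  0
 G  0  1  1  1  1  1  1  1  1  1  1
 C  0  1  1  1  2  2  2  2  2  2  2
 A  0  1  1  2  2  3  3  3  3  3  3
 T  0  1  2  2  2  3  4  4  4  4  4
 T  0  1  2  2  2  3  4  5  5  5  5
 G  0  1  2  2  2  3  4  5  5  5  6
 C  0  1  2  2  3  3  4  5  5  5  6
 C  0  1  2  2  3  3  4  5  5  5  6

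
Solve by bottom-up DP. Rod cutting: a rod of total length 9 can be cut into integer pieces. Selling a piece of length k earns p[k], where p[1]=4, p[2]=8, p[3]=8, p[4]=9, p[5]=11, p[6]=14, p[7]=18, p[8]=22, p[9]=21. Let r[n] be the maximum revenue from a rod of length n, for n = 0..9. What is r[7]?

   n    0    1    2    3    4    5    6    7    8    9
r[n]    0    4    8   12   16   20   24   28   32   36

28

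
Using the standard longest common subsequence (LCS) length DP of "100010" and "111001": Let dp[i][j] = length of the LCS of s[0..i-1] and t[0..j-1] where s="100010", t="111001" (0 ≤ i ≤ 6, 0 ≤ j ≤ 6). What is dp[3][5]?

   ''  1  1  1  0  0  1
''  0  0  0  0  0  0  0
 1  0  1  1  1  1  1  1
 0  0  1  1  1  2  2  2
 0  0  1  1  1  2  3  3
 0  0  1  1  1  2  3  3
 1  0  1  2  2  2  3  4
 0  0  1  2  2  3  3  4

3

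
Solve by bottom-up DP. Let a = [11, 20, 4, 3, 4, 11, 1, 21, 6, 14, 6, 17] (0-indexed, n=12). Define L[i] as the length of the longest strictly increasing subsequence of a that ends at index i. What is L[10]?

   i    0    1    2    3    4    5    6    7    8    9   10   11
a[i]   11   20    4    3    4   11    1   21    6   14    6   17
L[i]    1    2    1    1    2    3    1    4    3    4    3    5

3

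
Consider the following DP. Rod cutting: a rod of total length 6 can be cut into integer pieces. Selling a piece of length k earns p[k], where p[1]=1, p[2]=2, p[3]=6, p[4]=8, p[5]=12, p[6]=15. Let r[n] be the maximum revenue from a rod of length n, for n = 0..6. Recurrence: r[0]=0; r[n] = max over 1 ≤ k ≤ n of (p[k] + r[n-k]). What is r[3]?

   n    0    1    2    3    4    5    6
r[n]    0    1    2    6    8   12   15

6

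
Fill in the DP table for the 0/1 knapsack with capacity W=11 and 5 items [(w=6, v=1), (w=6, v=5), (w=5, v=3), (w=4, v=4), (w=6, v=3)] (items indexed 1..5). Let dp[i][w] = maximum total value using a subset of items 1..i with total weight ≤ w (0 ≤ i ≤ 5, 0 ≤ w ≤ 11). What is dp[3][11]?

i\w   0   1   2   3   4   5   6   7   8   9  10  11
  0   0   0   0   0   0   0   0   0   0   0   0   0
  1   0   0   0   0   0   0   1   1   1   1   1   1
  2   0   0   0   0   0   0   5   5   5   5   5   5
  3   0   0   0   0   0   3   5   5   5   5   5   8
  4   0   0   0   0   4   4   5   5   5   7   9   9
  5   0   0   0   0   4   4   5   5   5   7   9   9

8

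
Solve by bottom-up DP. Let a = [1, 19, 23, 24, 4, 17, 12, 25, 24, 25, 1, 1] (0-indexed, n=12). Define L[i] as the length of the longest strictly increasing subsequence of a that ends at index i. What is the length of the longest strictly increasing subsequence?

   i    0    1    2    3    4    5    6    7    8    9   10   11
a[i]    1   19   23   24    4   17   12   25   24   25    1    1
L[i]    1    2    3    4    2    3    3    5    4    5    1    1

5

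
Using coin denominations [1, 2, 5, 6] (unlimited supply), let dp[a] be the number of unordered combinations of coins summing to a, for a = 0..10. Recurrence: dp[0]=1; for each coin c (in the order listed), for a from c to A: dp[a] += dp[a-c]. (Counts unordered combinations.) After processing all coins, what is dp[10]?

after  coin     0     1     2     3     4     5     6     7     8     9    10
          1     1     1     1     1     1     1     1     1     1     1     1
          2     1     1     2     2     3     3     4     4     5     5     6
          5     1     1     2     2     3     4     5     6     7     8    10
          6     1     1     2     2     3     4     6     7     9    10    13

13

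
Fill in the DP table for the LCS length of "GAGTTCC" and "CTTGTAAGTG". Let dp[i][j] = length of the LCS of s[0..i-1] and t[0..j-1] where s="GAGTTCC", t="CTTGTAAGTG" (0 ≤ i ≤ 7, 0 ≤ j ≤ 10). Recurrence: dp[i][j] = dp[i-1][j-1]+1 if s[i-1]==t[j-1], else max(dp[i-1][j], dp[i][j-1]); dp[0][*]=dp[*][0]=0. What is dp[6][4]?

   ''  C  T  T  G  T  A  A  G  T  G
''  0  0  0  0  0  0  0  0  0  0  0
 G  0  0  0  0  1  1  1  1  1  1  1
 A  0  0  0  0  1  1  2  2  2  2  2
 G  0  0  0  0  1  1  2  2  3  3  3
 T  0  0  1  1  1  2  2  2  3  4  4
 T  0  0  1  2  2  2  2  2  3  4  4
 C  0  1  1  2  2  2  2  2  3  4  4
 C  0  1  1  2  2  2  2  2  3  4  4

2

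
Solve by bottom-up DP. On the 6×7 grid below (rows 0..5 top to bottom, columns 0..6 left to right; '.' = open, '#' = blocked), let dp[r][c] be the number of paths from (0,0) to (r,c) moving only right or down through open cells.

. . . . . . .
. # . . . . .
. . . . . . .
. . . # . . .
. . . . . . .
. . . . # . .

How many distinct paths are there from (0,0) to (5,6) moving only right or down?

98

r\c   0   1   2   3   4   5   6
  0   1   1   1   1   1   1   1
  1   1   0   1   2   3   4   5
  2   1   1   2   4   7  11  16
  3   1   2   4   0   7  18  34
  4   1   3   7   7  14  32  66
  5   1   4  11  18   0  32  98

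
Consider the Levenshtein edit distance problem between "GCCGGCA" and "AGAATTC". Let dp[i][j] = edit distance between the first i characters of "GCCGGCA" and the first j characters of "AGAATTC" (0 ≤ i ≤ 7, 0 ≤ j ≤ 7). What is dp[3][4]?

3

   ''  A  G  A  A  T  T  C
''  0  1  2  3  4  5  6  7
 G  1  1  1  2  3  4  5  6
 C  2  2  2  2  3  4  5  5
 C  3  3  3  3  3  4  5  5
 G  4  4  3  4  4  4  5  6
 G  5  5  4  4  5  5  5  6
 C  6  6  5  5  5  6  6  5
 A  7  6  6  5  5  6  7  6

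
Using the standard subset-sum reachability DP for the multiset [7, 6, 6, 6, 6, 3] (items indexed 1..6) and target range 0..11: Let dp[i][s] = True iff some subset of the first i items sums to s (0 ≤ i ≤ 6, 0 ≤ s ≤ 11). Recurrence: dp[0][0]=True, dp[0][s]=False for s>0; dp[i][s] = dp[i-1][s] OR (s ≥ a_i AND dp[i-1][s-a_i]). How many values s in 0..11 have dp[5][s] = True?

i\s   0   1   2   3   4   5   6   7   8   9  10  11
  0   T   F   F   F   F   F   F   F   F   F   F   F
  1   T   F   F   F   F   F   F   T   F   F   F   F
  2   T   F   F   F   F   F   T   T   F   F   F   F
  3   T   F   F   F   F   F   T   T   F   F   F   F
  4   T   F   F   F   F   F   T   T   F   F   F   F
  5   T   F   F   F   F   F   T   T   F   F   F   F
  6   T   F   F   T   F   F   T   T   F   T   T   F

3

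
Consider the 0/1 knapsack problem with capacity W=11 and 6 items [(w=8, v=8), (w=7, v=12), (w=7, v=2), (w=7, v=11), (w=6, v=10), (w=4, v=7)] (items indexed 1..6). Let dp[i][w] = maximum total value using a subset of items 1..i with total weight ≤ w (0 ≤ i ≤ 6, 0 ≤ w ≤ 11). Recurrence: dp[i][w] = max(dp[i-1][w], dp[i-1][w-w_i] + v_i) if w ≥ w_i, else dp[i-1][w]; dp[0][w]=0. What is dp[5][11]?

i\w   0   1   2   3   4   5   6   7   8   9  10  11
  0   0   0   0   0   0   0   0   0   0   0   0   0
  1   0   0   0   0   0   0   0   0   8   8   8   8
  2   0   0   0   0   0   0   0  12  12  12  12  12
  3   0   0   0   0   0   0   0  12  12  12  12  12
  4   0   0   0   0   0   0   0  12  12  12  12  12
  5   0   0   0   0   0   0  10  12  12  12  12  12
  6   0   0   0   0   7   7  10  12  12  12  17  19

12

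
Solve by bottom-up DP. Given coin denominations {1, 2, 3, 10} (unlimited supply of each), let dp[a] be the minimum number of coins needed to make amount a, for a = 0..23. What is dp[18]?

 a  0  1  2  3  4  5  6  7  8  9 10 11 12 13 14 15 16 17 18 19 20 21 22 23
dp  0  1  1  1  2  2  2  3  3  3  1  2  2  2  3  3  3  4  4  4  2  3  3  3

4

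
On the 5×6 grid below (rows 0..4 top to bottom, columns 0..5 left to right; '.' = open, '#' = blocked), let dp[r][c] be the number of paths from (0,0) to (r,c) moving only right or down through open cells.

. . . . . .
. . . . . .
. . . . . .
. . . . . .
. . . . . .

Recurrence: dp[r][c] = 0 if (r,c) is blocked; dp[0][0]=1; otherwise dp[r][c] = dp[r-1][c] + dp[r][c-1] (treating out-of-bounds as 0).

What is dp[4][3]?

35

r\c   0   1   2   3   4   5
  0   1   1   1   1   1   1
  1   1   2   3   4   5   6
  2   1   3   6  10  15  21
  3   1   4  10  20  35  56
  4   1   5  15  35  70 126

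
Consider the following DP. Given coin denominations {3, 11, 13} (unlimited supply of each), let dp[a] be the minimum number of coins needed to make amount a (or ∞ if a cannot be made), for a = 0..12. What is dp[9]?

 a  0  1  2  3  4  5  6  7  8  9 10 11 12
dp  0  -  -  1  -  -  2  -  -  3  -  1  4
(- denotes ∞ / unreachable)

3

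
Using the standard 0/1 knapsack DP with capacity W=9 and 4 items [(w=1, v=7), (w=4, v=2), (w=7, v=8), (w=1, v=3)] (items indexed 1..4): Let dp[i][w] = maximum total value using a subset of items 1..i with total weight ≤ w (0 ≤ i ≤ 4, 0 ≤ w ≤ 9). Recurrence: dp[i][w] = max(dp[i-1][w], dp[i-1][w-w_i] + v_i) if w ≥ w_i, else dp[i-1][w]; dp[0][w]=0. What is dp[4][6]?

12

i\w   0   1   2   3   4   5   6   7   8   9
  0   0   0   0   0   0   0   0   0   0   0
  1   0   7   7   7   7   7   7   7   7   7
  2   0   7   7   7   7   9   9   9   9   9
  3   0   7   7   7   7   9   9   9  15  15
  4   0   7  10  10  10  10  12  12  15  18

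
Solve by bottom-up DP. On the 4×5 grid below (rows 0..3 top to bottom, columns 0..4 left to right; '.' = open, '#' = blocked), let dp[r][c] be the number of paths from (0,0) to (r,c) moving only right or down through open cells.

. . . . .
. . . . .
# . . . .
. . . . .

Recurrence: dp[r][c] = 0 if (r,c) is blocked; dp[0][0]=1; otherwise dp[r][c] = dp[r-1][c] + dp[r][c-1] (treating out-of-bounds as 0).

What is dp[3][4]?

30

r\c   0   1   2   3   4
  0   1   1   1   1   1
  1   1   2   3   4   5
  2   0   2   5   9  14
  3   0   2   7  16  30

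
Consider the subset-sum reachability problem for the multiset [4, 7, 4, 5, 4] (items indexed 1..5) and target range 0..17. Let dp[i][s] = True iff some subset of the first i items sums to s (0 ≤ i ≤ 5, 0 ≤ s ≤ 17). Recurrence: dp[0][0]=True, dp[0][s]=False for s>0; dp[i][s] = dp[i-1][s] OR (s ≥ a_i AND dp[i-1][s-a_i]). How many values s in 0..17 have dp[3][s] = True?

i\s   0   1   2   3   4   5   6   7   8   9  10  11  12  13  14  15  16  17
  0   T   F   F   F   F   F   F   F   F   F   F   F   F   F   F   F   F   F
  1   T   F   F   F   T   F   F   F   F   F   F   F   F   F   F   F   F   F
  2   T   F   F   F   T   F   F   T   F   F   F   T   F   F   F   F   F   F
  3   T   F   F   F   T   F   F   T   T   F   F   T   F   F   F   T   F   F
  4   T   F   F   F   T   T   F   T   T   T   F   T   T   T   F   T   T   F
  5   T   F   F   F   T   T   F   T   T   T   F   T   T   T   F   T   T   T

6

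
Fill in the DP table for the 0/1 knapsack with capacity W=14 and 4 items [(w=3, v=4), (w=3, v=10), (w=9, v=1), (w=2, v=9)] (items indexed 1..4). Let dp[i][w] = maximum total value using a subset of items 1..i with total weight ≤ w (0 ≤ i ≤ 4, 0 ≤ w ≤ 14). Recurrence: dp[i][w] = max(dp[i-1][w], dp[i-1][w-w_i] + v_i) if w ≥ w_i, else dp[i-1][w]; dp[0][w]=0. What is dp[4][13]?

i\w   0   1   2   3   4   5   6   7   8   9  10  11  12  13  14
  0   0   0   0   0   0   0   0   0   0   0   0   0   0   0   0
  1   0   0   0   4   4   4   4   4   4   4   4   4   4   4   4
  2   0   0   0  10  10  10  14  14  14  14  14  14  14  14  14
  3   0   0   0  10  10  10  14  14  14  14  14  14  14  14  14
  4   0   0   9  10  10  19  19  19  23  23  23  23  23  23  23

23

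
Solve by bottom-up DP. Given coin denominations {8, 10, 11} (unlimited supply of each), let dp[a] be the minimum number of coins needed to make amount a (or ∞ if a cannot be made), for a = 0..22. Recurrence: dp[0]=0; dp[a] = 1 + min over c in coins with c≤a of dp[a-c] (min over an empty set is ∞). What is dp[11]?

1

 a  0  1  2  3  4  5  6  7  8  9 10 11 12 13 14 15 16 17 18 19 20 21 22
dp  0  -  -  -  -  -  -  -  1  -  1  1  -  -  -  -  2  -  2  2  2  2  2
(- denotes ∞ / unreachable)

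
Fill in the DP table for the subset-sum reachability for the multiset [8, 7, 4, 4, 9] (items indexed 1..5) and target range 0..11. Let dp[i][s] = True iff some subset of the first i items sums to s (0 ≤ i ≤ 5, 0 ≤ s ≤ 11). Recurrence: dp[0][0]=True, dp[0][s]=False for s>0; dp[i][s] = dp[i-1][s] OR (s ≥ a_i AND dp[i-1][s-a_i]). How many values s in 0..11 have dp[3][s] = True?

i\s   0   1   2   3   4   5   6   7   8   9  10  11
  0   T   F   F   F   F   F   F   F   F   F   F   F
  1   T   F   F   F   F   F   F   F   T   F   F   F
  2   T   F   F   F   F   F   F   T   T   F   F   F
  3   T   F   F   F   T   F   F   T   T   F   F   T
  4   T   F   F   F   T   F   F   T   T   F   F   T
  5   T   F   F   F   T   F   F   T   T   T   F   T

5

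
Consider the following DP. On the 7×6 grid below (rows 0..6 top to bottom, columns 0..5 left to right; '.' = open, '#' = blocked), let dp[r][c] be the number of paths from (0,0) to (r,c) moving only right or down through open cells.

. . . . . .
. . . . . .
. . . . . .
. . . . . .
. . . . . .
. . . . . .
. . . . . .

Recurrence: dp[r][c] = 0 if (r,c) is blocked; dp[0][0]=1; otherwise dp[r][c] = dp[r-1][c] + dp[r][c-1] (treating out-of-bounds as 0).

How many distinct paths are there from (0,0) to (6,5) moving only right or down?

r\c   0   1   2   3   4   5
  0   1   1   1   1   1   1
  1   1   2   3   4   5   6
  2   1   3   6  10  15  21
  3   1   4  10  20  35  56
  4   1   5  15  35  70 126
  5   1   6  21  56 126 252
  6   1   7  28  84 210 462

462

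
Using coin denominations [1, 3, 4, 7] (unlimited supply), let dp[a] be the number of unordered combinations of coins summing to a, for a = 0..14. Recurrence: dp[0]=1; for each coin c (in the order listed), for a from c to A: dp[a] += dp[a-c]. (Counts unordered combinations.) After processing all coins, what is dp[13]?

16

after  coin     0     1     2     3     4     5     6     7     8     9    10    11    12    13    14
          1     1     1     1     1     1     1     1     1     1     1     1     1     1     1     1
          3     1     1     1     2     2     2     3     3     3     4     4     4     5     5     5
          4     1     1     1     2     3     3     4     5     6     7     8     9    11    12    13
          7     1     1     1     2     3     3     4     6     7     8    10    12    14    16    19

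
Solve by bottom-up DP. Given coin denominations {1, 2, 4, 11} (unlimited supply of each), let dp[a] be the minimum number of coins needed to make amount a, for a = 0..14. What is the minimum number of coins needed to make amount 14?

 a  0  1  2  3  4  5  6  7  8  9 10 11 12 13 14
dp  0  1  1  2  1  2  2  3  2  3  3  1  2  2  3

3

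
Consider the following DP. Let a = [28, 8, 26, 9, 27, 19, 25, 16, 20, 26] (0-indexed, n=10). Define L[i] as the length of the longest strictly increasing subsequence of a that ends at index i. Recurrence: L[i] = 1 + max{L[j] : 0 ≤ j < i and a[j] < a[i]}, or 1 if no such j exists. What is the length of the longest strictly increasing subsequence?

   i    0    1    2    3    4    5    6    7    8    9
a[i]   28    8   26    9   27   19   25   16   20   26
L[i]    1    1    2    2    3    3    4    3    4    5

5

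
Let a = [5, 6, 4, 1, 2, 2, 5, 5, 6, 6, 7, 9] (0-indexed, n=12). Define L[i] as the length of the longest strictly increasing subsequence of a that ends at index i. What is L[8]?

4

   i    0    1    2    3    4    5    6    7    8    9   10   11
a[i]    5    6    4    1    2    2    5    5    6    6    7    9
L[i]    1    2    1    1    2    2    3    3    4    4    5    6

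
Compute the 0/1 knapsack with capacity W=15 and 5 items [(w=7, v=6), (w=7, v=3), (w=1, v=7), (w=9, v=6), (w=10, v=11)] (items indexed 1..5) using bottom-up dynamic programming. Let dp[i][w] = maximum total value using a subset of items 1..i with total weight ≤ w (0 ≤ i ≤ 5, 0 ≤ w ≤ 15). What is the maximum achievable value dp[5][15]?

18

i\w   0   1   2   3   4   5   6   7   8   9  10  11  12  13  14  15
  0   0   0   0   0   0   0   0   0   0   0   0   0   0   0   0   0
  1   0   0   0   0   0   0   0   6   6   6   6   6   6   6   6   6
  2   0   0   0   0   0   0   0   6   6   6   6   6   6   6   9   9
  3   0   7   7   7   7   7   7   7  13  13  13  13  13  13  13  16
  4   0   7   7   7   7   7   7   7  13  13  13  13  13  13  13  16
  5   0   7   7   7   7   7   7   7  13  13  13  18  18  18  18  18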